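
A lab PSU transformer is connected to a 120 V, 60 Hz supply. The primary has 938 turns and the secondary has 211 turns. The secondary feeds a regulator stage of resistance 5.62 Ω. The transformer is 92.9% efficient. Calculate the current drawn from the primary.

I_p ≈ 1.16 A

V_s = 120 × 211/938 = 26.994 V.
I_s = V_s/R = 26.994/5.62 = 4.8031 A.
P_out = V_s I_s = 26.994 × 4.8031 = 129.65 W.
P_in = P_out/η = 129.65/0.929 = 139.56 W.
I_p = P_in/V_p = 139.56/120 = 1.16 A.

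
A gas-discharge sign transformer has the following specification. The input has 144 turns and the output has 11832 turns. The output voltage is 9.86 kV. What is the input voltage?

V_in/V_out = N_in/N_out, so V_in = 9860 × 144/11832 = 120 V.

V_in ≈ 120 V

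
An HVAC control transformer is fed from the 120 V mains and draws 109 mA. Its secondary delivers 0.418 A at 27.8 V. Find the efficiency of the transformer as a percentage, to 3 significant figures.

P_in = 120 × 0.109 = 13.0800 W.
P_out = 27.8 × 0.418 = 11.6204 W.
η = P_out/P_in = 11.6204/13.0800 = 0.888.

η ≈ 88.8%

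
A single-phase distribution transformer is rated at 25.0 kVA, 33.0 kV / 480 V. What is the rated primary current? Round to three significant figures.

I_p = S/V_p = 25000/33000 = 0.758 A.

I_p ≈ 0.758 A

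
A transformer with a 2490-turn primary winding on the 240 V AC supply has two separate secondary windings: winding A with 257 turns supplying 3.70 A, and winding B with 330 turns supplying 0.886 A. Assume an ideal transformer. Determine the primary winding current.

V_A = 240 × 257/2490 = 24.771 V; V_B = 240 × 330/2490 = 31.807 V.
P_out = V_A I_A + V_B I_B = 24.771×3.70 + 31.807×0.886 = 91.653 + 28.181 = 119.83 W.
Ideal ⇒ P_in = P_out, so I_p = P_out/V_p = 119.83/240 = 0.499 A.

I_p ≈ 0.499 A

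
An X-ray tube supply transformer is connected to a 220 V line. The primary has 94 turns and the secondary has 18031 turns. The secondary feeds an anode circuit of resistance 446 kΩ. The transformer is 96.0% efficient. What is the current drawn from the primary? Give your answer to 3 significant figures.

V_s = 220 × 18031/94 = 42200 V.
I_s = V_s/R = 42200/446000 = 0.094619 A.
P_out = V_s I_s = 42200 × 0.094619 = 3993.0 W.
P_in = P_out/η = 3993.0/0.960 = 4159.3 W.
I_p = P_in/V_p = 4159.3/220 = 18.9 A.

I_p ≈ 18.9 A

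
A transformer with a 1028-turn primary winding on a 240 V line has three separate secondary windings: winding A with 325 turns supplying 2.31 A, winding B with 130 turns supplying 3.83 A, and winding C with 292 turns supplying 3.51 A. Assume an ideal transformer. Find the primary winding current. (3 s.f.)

V_A = 240 × 325/1028 = 75.875 V; V_B = 240 × 130/1028 = 30.350 V; V_C = 240 × 292/1028 = 68.171 V.
P_out = V_A I_A + V_B I_B + V_C I_C = 75.875×2.31 + 30.350×3.83 + 68.171×3.51 = 175.27 + 116.24 + 239.28 = 530.79 W.
Ideal ⇒ P_in = P_out, so I_p = P_out/V_p = 530.79/240 = 2.21 A.

I_p ≈ 2.21 A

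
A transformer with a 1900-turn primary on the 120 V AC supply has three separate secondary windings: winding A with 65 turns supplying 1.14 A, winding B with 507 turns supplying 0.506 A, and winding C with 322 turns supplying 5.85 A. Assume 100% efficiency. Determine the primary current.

I_p ≈ 1.17 A

V_A = 120 × 65/1900 = 4.1053 V; V_B = 120 × 507/1900 = 32.021 V; V_C = 120 × 322/1900 = 20.337 V.
P_out = V_A I_A + V_B I_B + V_C I_C = 4.1053×1.14 + 32.021×0.506 + 20.337×5.85 = 4.6800 + 16.203 + 118.97 = 139.85 W.
Ideal ⇒ P_in = P_out, so I_p = P_out/V_p = 139.85/120 = 1.17 A.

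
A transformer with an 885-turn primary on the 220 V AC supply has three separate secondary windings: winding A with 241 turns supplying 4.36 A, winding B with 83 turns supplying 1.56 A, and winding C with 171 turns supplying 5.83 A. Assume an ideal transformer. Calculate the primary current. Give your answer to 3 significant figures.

I_p ≈ 2.46 A

V_A = 220 × 241/885 = 59.910 V; V_B = 220 × 83/885 = 20.633 V; V_C = 220 × 171/885 = 42.508 V.
P_out = V_A I_A + V_B I_B + V_C I_C = 59.910×4.36 + 20.633×1.56 + 42.508×5.83 = 261.21 + 32.187 + 247.82 = 541.22 W.
Ideal ⇒ P_in = P_out, so I_p = P_out/V_p = 541.22/220 = 2.46 A.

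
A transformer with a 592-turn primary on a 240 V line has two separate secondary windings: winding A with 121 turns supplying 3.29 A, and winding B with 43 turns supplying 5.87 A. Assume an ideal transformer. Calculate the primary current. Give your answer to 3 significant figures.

V_A = 240 × 121/592 = 49.054 V; V_B = 240 × 43/592 = 17.432 V.
P_out = V_A I_A + V_B I_B = 49.054×3.29 + 17.432×5.87 = 161.39 + 102.33 = 263.72 W.
Ideal ⇒ P_in = P_out, so I_p = P_out/V_p = 263.72/240 = 1.10 A.

I_p ≈ 1.10 A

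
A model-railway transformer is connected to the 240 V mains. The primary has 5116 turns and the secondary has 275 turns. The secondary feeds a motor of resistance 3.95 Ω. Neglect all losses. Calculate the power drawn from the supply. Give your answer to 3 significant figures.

P ≈ 42.1 W

V_s = V_p × N_s/N_p = 240 × 275/5116 = 12.901 V.
I_s = V_s/R = 12.901/3.95 = 3.2660 A.
I_p = I_s × N_s/N_p = 3.2660 × 275/5116 = 0.17556 A.
P = V_p I_p = 240 × 0.17556 = 42.1 W.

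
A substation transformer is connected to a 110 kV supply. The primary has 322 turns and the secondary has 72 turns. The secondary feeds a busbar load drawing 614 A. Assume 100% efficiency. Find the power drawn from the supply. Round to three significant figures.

I_p = I_s × N_s/N_p = 614 × 72/322 = 137.29 A.
P = V_p I_p = 110000 × 137.29 = 1.51×10^7 W.

P ≈ 1.51×10^7 W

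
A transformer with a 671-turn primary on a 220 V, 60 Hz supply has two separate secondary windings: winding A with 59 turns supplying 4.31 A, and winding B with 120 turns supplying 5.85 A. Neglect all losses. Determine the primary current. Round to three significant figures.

V_A = 220 × 59/671 = 19.344 V; V_B = 220 × 120/671 = 39.344 V.
P_out = V_A I_A + V_B I_B = 19.344×4.31 + 39.344×5.85 = 83.374 + 230.16 = 313.54 W.
Ideal ⇒ P_in = P_out, so I_p = P_out/V_p = 313.54/220 = 1.43 A.

I_p ≈ 1.43 A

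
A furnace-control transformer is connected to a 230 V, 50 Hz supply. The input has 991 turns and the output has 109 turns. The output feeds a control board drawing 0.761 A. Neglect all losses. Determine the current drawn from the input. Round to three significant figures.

For an ideal transformer I_in N_in = I_out N_out, so I_in = 0.761 × 109/991 = 0.0837 A.

I_in ≈ 0.0837 A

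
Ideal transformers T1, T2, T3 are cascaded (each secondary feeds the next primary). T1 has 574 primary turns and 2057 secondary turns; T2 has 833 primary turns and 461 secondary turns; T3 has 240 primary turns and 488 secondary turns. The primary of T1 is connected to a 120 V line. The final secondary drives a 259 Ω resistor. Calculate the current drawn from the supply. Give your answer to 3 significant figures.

I_supply ≈ 7.53 A

After T1: V = 120.00 × 2057/574 = 430.03 V.
After T2: V = 430.03 × 461/833 = 237.99 V.
After T3: V = 237.99 × 488/240 = 483.91 V.
I_load = 483.91/259 = 1.8684 A, so P_out = 483.91 × 1.8684 = 904.14 W.
All ideal ⇒ P_in = P_out, so I_supply = 904.14/120 = 7.53 A.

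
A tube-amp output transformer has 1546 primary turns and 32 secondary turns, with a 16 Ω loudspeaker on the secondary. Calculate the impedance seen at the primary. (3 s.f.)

Z_p = (N_p/N_s)² × Z_s = (1546/32)² × 16 = 37300 Ω.

Z_p ≈ 37300 Ω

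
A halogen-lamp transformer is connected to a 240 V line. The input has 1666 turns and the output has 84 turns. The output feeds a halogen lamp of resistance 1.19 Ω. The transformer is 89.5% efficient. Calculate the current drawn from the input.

I_in ≈ 0.573 A

V_out = 240 × 84/1666 = 12.101 V.
I_out = V_out/R = 12.101/1.19 = 10.169 A.
P_out = V_out I_out = 12.101 × 10.169 = 123.05 W.
P_in = P_out/η = 123.05/0.895 = 137.49 W.
I_in = P_in/V_in = 137.49/240 = 0.573 A.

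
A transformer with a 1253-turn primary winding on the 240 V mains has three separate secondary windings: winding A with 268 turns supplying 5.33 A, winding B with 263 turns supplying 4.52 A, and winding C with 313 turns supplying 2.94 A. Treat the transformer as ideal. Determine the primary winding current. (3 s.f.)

I_p ≈ 2.82 A

V_A = 240 × 268/1253 = 51.333 V; V_B = 240 × 263/1253 = 50.375 V; V_C = 240 × 313/1253 = 59.952 V.
P_out = V_A I_A + V_B I_B + V_C I_C = 51.333×5.33 + 50.375×4.52 + 59.952×2.94 = 273.60 + 227.70 + 176.26 = 677.56 W.
Ideal ⇒ P_in = P_out, so I_p = P_out/V_p = 677.56/240 = 2.82 A.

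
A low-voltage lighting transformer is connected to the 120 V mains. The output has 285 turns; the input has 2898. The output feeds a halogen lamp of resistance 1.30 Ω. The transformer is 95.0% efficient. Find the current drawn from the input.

I_in ≈ 0.940 A

V_out = 120 × 285/2898 = 11.801 V.
I_out = V_out/R = 11.801/1.30 = 9.0779 A.
P_out = V_out I_out = 11.801 × 9.0779 = 107.13 W.
P_in = P_out/η = 107.13/0.950 = 112.77 W.
I_in = P_in/V_in = 112.77/120 = 0.940 A.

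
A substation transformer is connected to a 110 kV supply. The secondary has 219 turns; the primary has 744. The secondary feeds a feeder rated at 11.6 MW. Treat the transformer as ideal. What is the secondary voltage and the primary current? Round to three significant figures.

V_s = V_p × N_s/N_p = 110000 × 219/744 = 32379 V.
I_s = P/V_s = 1.16×10^7/32379 = 358.26 A.
I_p = I_s × N_s/N_p = 358.26 × 219/744 = 105 A.

V_s ≈ 32400 V, I_p ≈ 105 A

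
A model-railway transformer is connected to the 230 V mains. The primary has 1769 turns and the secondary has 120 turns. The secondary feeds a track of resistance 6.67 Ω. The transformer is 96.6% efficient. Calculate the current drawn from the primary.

I_p ≈ 0.164 A

V_s = 230 × 120/1769 = 15.602 V.
I_s = V_s/R = 15.602/6.67 = 2.3391 A.
P_out = V_s I_s = 15.602 × 2.3391 = 36.495 W.
P_in = P_out/η = 36.495/0.966 = 37.780 W.
I_p = P_in/V_p = 37.780/230 = 0.164 A.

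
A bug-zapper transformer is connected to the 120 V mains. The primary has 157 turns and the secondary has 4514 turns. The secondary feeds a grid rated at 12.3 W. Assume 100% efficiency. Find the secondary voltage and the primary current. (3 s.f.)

V_s ≈ 3450 V, I_p ≈ 0.102 A

V_s = V_p × N_s/N_p = 120 × 4514/157 = 3450.2 V.
I_s = P/V_s = 12.3/3450.2 = 0.0035650 A.
I_p = I_s × N_s/N_p = 0.0035650 × 4514/157 = 0.102 A.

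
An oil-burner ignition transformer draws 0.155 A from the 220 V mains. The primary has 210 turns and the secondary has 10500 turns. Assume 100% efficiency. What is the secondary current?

I_s/I_p = N_p/N_s, so I_s = 0.155 × 210/10500 = 0.00310 A.

I_s ≈ 0.00310 A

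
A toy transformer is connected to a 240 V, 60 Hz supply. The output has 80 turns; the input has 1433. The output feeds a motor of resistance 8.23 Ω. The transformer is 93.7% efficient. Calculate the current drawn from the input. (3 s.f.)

V_out = 240 × 80/1433 = 13.398 V.
I_out = V_out/R = 13.398/8.23 = 1.6280 A.
P_out = V_out I_out = 13.398 × 1.6280 = 21.813 W.
P_in = P_out/η = 21.813/0.937 = 23.279 W.
I_in = P_in/V_in = 23.279/240 = 0.0970 A.

I_in ≈ 0.0970 A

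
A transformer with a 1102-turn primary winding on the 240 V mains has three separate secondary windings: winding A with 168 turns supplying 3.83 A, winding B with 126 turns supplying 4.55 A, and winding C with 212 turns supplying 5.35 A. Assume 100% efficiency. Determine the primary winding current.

I_p ≈ 2.13 A

V_A = 240 × 168/1102 = 36.588 V; V_B = 240 × 126/1102 = 27.441 V; V_C = 240 × 212/1102 = 46.171 V.
P_out = V_A I_A + V_B I_B + V_C I_C = 36.588×3.83 + 27.441×4.55 + 46.171×5.35 = 140.13 + 124.86 + 247.01 = 512.00 W.
Ideal ⇒ P_in = P_out, so I_p = P_out/V_p = 512.00/240 = 2.13 A.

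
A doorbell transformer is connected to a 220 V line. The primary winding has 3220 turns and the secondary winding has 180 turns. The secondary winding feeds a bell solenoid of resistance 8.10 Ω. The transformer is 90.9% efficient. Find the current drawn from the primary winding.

V_s = 220 × 180/3220 = 12.298 V.
I_s = V_s/R = 12.298/8.10 = 1.5183 A.
P_out = V_s I_s = 12.298 × 1.5183 = 18.672 W.
P_in = P_out/η = 18.672/0.909 = 20.541 W.
I_p = P_in/V_p = 20.541/220 = 0.0934 A.

I_p ≈ 0.0934 A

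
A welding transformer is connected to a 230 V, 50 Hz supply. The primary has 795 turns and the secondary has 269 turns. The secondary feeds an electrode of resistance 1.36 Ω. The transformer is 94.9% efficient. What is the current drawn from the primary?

I_p ≈ 20.4 A

V_s = 230 × 269/795 = 77.824 V.
I_s = V_s/R = 77.824/1.36 = 57.223 A.
P_out = V_s I_s = 77.824 × 57.223 = 4453.4 W.
P_in = P_out/η = 4453.4/0.949 = 4692.7 W.
I_p = P_in/V_p = 4692.7/230 = 20.4 A.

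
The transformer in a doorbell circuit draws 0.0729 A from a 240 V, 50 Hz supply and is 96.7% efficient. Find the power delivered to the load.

P_out ≈ 16.9 W

P_in = V_p I_p = 240 × 0.0729 = 17.496 W.
P_out = η P_in = 0.967 × 17.496 = 16.9 W.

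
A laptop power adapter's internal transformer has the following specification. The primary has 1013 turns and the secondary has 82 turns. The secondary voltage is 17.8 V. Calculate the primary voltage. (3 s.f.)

V_p ≈ 220 V

V_p/V_s = N_p/N_s, so V_p = 17.8 × 1013/82 = 220 V.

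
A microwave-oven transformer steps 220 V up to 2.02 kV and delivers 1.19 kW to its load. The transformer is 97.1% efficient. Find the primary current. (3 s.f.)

P_in = P_out/η = 1190/0.971 = 1225.5 W.
I_p = P_in/V_p = 1225.5/220 = 5.57 A.

I_p ≈ 5.57 A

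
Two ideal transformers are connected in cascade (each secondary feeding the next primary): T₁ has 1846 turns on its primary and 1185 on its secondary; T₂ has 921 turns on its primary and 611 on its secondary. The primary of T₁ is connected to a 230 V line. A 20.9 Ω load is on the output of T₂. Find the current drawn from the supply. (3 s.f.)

I_supply ≈ 2.00 A

Secondary of T₁: V = 230.00 × 1185/1846 = 147.64 V.
Secondary of T₂: V = 147.64 × 611/921 = 97.948 V.
I_load = 97.948/20.9 = 4.6865 A, so P_out = 97.948 × 4.6865 = 459.04 W.
All ideal ⇒ P_in = P_out, so I_supply = 459.04/230 = 2.00 A.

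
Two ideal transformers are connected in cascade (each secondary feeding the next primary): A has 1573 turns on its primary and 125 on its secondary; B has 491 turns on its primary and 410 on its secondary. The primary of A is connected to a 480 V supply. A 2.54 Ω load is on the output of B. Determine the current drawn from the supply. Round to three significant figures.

After A: V = 480.00 × 125/1573 = 38.144 V.
After B: V = 38.144 × 410/491 = 31.851 V.
I_load = 31.851/2.54 = 12.540 A, so P_out = 31.851 × 12.540 = 399.41 W.
All ideal ⇒ P_in = P_out, so I_supply = 399.41/480 = 0.832 A.

I_supply ≈ 0.832 A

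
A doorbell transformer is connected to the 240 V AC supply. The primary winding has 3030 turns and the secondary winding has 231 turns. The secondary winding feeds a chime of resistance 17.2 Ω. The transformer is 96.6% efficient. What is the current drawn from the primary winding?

I_p ≈ 0.0840 A

V_s = 240 × 231/3030 = 18.297 V.
I_s = V_s/R = 18.297/17.2 = 1.0638 A.
P_out = V_s I_s = 18.297 × 1.0638 = 19.464 W.
P_in = P_out/η = 19.464/0.966 = 20.149 W.
I_p = P_in/V_p = 20.149/240 = 0.0840 A.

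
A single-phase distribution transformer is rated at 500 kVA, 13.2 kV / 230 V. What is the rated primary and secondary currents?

I_p = S/V_p = 500000/13200 = 37.9 A.
I_s = S/V_s = 500000/230 = 2170 A.

I_p ≈ 37.9 A, I_s ≈ 2170 A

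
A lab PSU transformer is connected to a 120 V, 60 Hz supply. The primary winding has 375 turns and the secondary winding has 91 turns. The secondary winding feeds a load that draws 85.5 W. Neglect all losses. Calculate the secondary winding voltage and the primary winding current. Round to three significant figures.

V_s = V_p × N_s/N_p = 120 × 91/375 = 29.120 V.
I_s = P/V_s = 85.5/29.120 = 2.9361 A.
I_p = I_s × N_s/N_p = 2.9361 × 91/375 = 0.713 A.

V_s ≈ 29.1 V, I_p ≈ 0.713 A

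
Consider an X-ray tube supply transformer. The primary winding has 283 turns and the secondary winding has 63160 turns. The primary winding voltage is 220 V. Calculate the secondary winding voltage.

V_s ≈ 49100 V

V_s/V_p = N_s/N_p, so V_s = 220 × 63160/283 = 49100 V.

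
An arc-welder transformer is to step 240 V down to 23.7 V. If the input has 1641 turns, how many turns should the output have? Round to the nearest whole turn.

N_out/N_in = V_out/V_in, so N_out = 1641 × 23.7/240 = 162.0 ≈ 162 turns.

N_out = 162 turns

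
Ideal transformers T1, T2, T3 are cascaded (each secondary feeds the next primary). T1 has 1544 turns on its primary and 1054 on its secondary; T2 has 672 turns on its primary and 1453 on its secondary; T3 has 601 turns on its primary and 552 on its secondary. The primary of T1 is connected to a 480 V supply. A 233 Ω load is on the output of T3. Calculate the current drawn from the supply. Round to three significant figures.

I_supply ≈ 3.79 A

After T1: V = 480.00 × 1054/1544 = 327.67 V.
After T2: V = 327.67 × 1453/672 = 708.49 V.
After T3: V = 708.49 × 552/601 = 650.72 V.
I_load = 650.72/233 = 2.7928 A, so P_out = 650.72 × 2.7928 = 1817.3 W.
All ideal ⇒ P_in = P_out, so I_supply = 1817.3/480 = 3.79 A.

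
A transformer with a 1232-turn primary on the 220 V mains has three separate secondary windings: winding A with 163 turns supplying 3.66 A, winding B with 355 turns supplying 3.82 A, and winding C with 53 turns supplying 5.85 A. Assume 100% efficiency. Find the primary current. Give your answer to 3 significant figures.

I_p ≈ 1.84 A

V_A = 220 × 163/1232 = 29.107 V; V_B = 220 × 355/1232 = 63.393 V; V_C = 220 × 53/1232 = 9.4643 V.
P_out = V_A I_A + V_B I_B + V_C I_C = 29.107×3.66 + 63.393×3.82 + 9.4643×5.85 = 106.53 + 242.16 + 55.366 = 404.06 W.
Ideal ⇒ P_in = P_out, so I_p = P_out/V_p = 404.06/220 = 1.84 A.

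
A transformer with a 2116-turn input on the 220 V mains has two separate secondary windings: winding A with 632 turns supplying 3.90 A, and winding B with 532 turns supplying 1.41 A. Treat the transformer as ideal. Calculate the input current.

V_A = 220 × 632/2116 = 65.709 V; V_B = 220 × 532/2116 = 55.312 V.
P_out = V_A I_A + V_B I_B = 65.709×3.90 + 55.312×1.41 = 256.26 + 77.990 = 334.25 W.
Ideal ⇒ P_in = P_out, so I_in = P_out/V_in = 334.25/220 = 1.52 A.

I_in ≈ 1.52 A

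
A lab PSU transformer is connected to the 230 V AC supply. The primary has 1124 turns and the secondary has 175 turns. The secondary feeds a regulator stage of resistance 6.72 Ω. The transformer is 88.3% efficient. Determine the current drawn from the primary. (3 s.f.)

I_p ≈ 0.940 A

V_s = 230 × 175/1124 = 35.810 V.
I_s = V_s/R = 35.810/6.72 = 5.3288 A.
P_out = V_s I_s = 35.810 × 5.3288 = 190.82 W.
P_in = P_out/η = 190.82/0.883 = 216.11 W.
I_p = P_in/V_p = 216.11/230 = 0.940 A.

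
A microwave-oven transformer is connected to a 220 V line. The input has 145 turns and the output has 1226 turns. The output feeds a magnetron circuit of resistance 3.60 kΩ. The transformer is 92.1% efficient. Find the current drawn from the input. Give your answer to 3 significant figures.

V_out = 220 × 1226/145 = 1860.1 V.
I_out = V_out/R = 1860.1/3600 = 0.51670 A.
P_out = V_out I_out = 1860.1 × 0.51670 = 961.14 W.
P_in = P_out/η = 961.14/0.921 = 1043.6 W.
I_in = P_in/V_in = 1043.6/220 = 4.74 A.

I_in ≈ 4.74 A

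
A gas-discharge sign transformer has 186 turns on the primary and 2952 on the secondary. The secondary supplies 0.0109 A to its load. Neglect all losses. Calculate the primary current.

For an ideal transformer I_p/I_s = N_s/N_p, so I_p = 0.0109 × 2952/186 = 0.173 A.

I_p ≈ 0.173 A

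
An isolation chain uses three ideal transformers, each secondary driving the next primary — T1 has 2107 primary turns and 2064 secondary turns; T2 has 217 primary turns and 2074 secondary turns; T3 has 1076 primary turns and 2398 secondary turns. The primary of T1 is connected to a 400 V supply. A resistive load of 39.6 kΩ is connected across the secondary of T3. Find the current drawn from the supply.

I_supply ≈ 4.40 A

Secondary of T1: V = 400.00 × 2064/2107 = 391.84 V.
Secondary of T2: V = 391.84 × 2074/217 = 3745.0 V.
Secondary of T3: V = 3745.0 × 2398/1076 = 8346.2 V.
I_load = 8346.2/39600 = 0.21076 A, so P_out = 8346.2 × 0.21076 = 1759.1 W.
All ideal ⇒ P_in = P_out, so I_supply = 1759.1/400 = 4.40 A.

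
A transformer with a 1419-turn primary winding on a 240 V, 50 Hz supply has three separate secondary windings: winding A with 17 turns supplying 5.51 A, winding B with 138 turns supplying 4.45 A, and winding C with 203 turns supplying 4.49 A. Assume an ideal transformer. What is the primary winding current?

I_p ≈ 1.14 A

V_A = 240 × 17/1419 = 2.8753 V; V_B = 240 × 138/1419 = 23.340 V; V_C = 240 × 203/1419 = 34.334 V.
P_out = V_A I_A + V_B I_B + V_C I_C = 2.8753×5.51 + 23.340×4.45 + 34.334×4.49 = 15.843 + 103.86 + 154.16 = 273.87 W.
Ideal ⇒ P_in = P_out, so I_p = P_out/V_p = 273.87/240 = 1.14 A.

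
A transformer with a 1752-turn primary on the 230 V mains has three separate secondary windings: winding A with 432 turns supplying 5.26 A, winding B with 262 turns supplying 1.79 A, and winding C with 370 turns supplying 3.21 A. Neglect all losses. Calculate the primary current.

I_p ≈ 2.24 A

V_A = 230 × 432/1752 = 56.712 V; V_B = 230 × 262/1752 = 34.395 V; V_C = 230 × 370/1752 = 48.573 V.
P_out = V_A I_A + V_B I_B + V_C I_C = 56.712×5.26 + 34.395×1.79 + 48.573×3.21 = 298.31 + 61.567 + 155.92 = 515.79 W.
Ideal ⇒ P_in = P_out, so I_p = P_out/V_p = 515.79/230 = 2.24 A.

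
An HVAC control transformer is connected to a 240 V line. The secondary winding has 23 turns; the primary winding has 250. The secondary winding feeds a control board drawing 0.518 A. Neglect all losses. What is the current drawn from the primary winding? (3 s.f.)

For an ideal transformer I_p N_p = I_s N_s, so I_p = 0.518 × 23/250 = 0.0477 A.

I_p ≈ 0.0477 A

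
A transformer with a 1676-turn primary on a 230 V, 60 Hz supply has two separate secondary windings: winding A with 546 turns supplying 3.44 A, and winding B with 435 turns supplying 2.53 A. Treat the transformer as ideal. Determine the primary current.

I_p ≈ 1.78 A

V_A = 230 × 546/1676 = 74.928 V; V_B = 230 × 435/1676 = 59.696 V.
P_out = V_A I_A + V_B I_B = 74.928×3.44 + 59.696×2.53 = 257.75 + 151.03 = 408.78 W.
Ideal ⇒ P_in = P_out, so I_p = P_out/V_p = 408.78/230 = 1.78 A.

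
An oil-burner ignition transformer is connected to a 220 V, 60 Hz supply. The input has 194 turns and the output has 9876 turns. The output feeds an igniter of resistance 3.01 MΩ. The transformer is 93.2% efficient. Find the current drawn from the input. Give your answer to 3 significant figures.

I_in ≈ 0.203 A

V_out = 220 × 9876/194 = 11200 V.
I_out = V_out/R = 11200/(3.01×10^6) = 0.0037208 A.
P_out = V_out I_out = 11200 × 0.0037208 = 41.671 W.
P_in = P_out/η = 41.671/0.932 = 44.712 W.
I_in = P_in/V_in = 44.712/220 = 0.203 A.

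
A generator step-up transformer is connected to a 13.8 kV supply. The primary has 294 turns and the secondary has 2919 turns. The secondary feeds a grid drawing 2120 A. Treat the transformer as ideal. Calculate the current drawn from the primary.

I_p ≈ 21000 A

For an ideal transformer I_p N_p = I_s N_s, so I_p = 2120 × 2919/294 = 21000 A.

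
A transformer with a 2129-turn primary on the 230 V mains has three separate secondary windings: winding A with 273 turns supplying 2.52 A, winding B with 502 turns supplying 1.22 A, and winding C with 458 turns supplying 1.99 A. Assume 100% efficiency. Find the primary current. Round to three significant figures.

I_p ≈ 1.04 A

V_A = 230 × 273/2129 = 29.493 V; V_B = 230 × 502/2129 = 54.232 V; V_C = 230 × 458/2129 = 49.479 V.
P_out = V_A I_A + V_B I_B + V_C I_C = 29.493×2.52 + 54.232×1.22 + 49.479×1.99 = 74.322 + 66.163 + 98.462 = 238.95 W.
Ideal ⇒ P_in = P_out, so I_p = P_out/V_p = 238.95/230 = 1.04 A.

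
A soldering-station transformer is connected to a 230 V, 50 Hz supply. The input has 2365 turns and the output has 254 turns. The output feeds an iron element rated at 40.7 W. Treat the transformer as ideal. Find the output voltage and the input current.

V_out ≈ 24.7 V, I_in ≈ 0.177 A

V_out = V_in × N_out/N_in = 230 × 254/2365 = 24.702 V.
I_out = P/V_out = 40.7/24.702 = 1.6476 A.
I_in = I_out × N_out/N_in = 1.6476 × 254/2365 = 0.177 A.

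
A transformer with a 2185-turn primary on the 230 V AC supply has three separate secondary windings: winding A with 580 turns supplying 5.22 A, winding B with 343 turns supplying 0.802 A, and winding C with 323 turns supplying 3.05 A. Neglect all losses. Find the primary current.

I_p ≈ 1.96 A

V_A = 230 × 580/2185 = 61.053 V; V_B = 230 × 343/2185 = 36.105 V; V_C = 230 × 323/2185 = 34.000 V.
P_out = V_A I_A + V_B I_B + V_C I_C = 61.053×5.22 + 36.105×0.802 + 34.000×3.05 = 318.69 + 28.956 + 103.70 = 451.35 W.
Ideal ⇒ P_in = P_out, so I_p = P_out/V_p = 451.35/230 = 1.96 A.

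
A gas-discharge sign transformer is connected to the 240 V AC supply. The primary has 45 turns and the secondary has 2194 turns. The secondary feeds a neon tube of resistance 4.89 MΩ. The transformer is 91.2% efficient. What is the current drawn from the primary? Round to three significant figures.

V_s = 240 × 2194/45 = 11701 V.
I_s = V_s/R = 11701/(4.89×10^6) = 0.0023929 A.
P_out = V_s I_s = 11701 × 0.0023929 = 28.000 W.
P_in = P_out/η = 28.000/0.912 = 30.702 W.
I_p = P_in/V_p = 30.702/240 = 0.128 A.

I_p ≈ 0.128 A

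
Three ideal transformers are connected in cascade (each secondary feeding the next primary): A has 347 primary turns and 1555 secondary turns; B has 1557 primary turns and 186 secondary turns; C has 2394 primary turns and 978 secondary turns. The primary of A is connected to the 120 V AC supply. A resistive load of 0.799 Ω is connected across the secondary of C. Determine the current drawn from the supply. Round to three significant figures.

I_supply ≈ 7.18 A

Secondary of A: V = 120.00 × 1555/347 = 537.75 V.
Secondary of B: V = 537.75 × 186/1557 = 64.240 V.
Secondary of C: V = 64.240 × 978/2394 = 26.243 V.
I_load = 26.243/0.799 = 32.845 A, so P_out = 26.243 × 32.845 = 861.98 W.
All ideal ⇒ P_in = P_out, so I_supply = 861.98/120 = 7.18 A.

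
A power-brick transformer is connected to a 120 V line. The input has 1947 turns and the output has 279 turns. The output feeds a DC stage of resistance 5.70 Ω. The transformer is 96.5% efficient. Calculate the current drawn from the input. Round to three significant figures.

V_out = 120 × 279/1947 = 17.196 V.
I_out = V_out/R = 17.196/5.70 = 3.0168 A.
P_out = V_out I_out = 17.196 × 3.0168 = 51.876 W.
P_in = P_out/η = 51.876/0.965 = 53.757 W.
I_in = P_in/V_in = 53.757/120 = 0.448 A.

I_in ≈ 0.448 A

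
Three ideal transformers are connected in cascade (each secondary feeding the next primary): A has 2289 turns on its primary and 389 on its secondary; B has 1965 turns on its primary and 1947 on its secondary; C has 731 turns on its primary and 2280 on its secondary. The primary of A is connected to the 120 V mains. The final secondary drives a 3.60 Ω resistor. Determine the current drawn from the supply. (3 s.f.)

I_supply ≈ 9.19 A

Secondary of A: V = 120.00 × 389/2289 = 20.393 V.
Secondary of B: V = 20.393 × 1947/1965 = 20.206 V.
Secondary of C: V = 20.206 × 2280/731 = 63.024 V.
I_load = 63.024/3.60 = 17.507 A, so P_out = 63.024 × 17.507 = 1103.3 W.
All ideal ⇒ P_in = P_out, so I_supply = 1103.3/120 = 9.19 A.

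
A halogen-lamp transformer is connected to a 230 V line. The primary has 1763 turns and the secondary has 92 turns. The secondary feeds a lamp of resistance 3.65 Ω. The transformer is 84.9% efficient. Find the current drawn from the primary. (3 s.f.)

I_p ≈ 0.202 A

V_s = 230 × 92/1763 = 12.002 V.
I_s = V_s/R = 12.002/3.65 = 3.2883 A.
P_out = V_s I_s = 12.002 × 3.2883 = 39.467 W.
P_in = P_out/η = 39.467/0.849 = 46.486 W.
I_p = P_in/V_p = 46.486/230 = 0.202 A.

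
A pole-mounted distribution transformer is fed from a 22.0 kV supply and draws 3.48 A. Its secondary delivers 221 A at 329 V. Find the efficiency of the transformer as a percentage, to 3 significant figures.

η ≈ 95.0%

P_in = 22000 × 3.48 = 76560.0 W.
P_out = 329 × 221 = 72709.0 W.
η = P_out/P_in = 72709.0/76560.0 = 0.950.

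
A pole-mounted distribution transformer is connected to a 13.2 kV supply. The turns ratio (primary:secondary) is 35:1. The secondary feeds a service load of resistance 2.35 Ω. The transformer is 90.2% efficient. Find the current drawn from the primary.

V_s = 13200 × 1/35 = 377.14 V.
I_s = V_s/R = 377.14/2.35 = 160.49 A.
P_out = V_s I_s = 377.14 × 160.49 = 60526 W.
P_in = P_out/η = 60526/0.902 = 67102 W.
I_p = P_in/V_p = 67102/13200 = 5.08 A.

I_p ≈ 5.08 A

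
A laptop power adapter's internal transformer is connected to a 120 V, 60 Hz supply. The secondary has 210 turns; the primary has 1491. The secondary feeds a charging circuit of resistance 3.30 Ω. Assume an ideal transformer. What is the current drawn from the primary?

V_s = V_p × N_s/N_p = 120 × 210/1491 = 16.901 V.
I_s = V_s/R = 16.901/3.30 = 5.1216 A.
For an ideal transformer I_p N_p = I_s N_s, so I_p = 5.1216 × 210/1491 = 0.721 A.

I_p ≈ 0.721 A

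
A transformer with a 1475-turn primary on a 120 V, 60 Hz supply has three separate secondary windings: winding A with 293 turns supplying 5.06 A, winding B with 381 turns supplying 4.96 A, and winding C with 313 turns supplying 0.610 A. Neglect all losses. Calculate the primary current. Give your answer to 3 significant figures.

V_A = 120 × 293/1475 = 23.837 V; V_B = 120 × 381/1475 = 30.997 V; V_C = 120 × 313/1475 = 25.464 V.
P_out = V_A I_A + V_B I_B + V_C I_C = 23.837×5.06 + 30.997×4.96 + 25.464×0.610 = 120.62 + 153.74 + 15.533 = 289.89 W.
Ideal ⇒ P_in = P_out, so I_p = P_out/V_p = 289.89/120 = 2.42 A.

I_p ≈ 2.42 A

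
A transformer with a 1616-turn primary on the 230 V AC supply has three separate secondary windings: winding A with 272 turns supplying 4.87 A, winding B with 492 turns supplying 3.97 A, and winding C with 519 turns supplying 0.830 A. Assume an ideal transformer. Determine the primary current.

V_A = 230 × 272/1616 = 38.713 V; V_B = 230 × 492/1616 = 70.025 V; V_C = 230 × 519/1616 = 73.868 V.
P_out = V_A I_A + V_B I_B + V_C I_C = 38.713×4.87 + 70.025×3.97 + 73.868×0.830 = 188.53 + 278.00 + 61.310 = 527.84 W.
Ideal ⇒ P_in = P_out, so I_p = P_out/V_p = 527.84/230 = 2.29 A.

I_p ≈ 2.29 A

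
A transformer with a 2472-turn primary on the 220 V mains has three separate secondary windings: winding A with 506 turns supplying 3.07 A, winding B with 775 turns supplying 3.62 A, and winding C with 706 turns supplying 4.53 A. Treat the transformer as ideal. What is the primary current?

I_p ≈ 3.06 A

V_A = 220 × 506/2472 = 45.032 V; V_B = 220 × 775/2472 = 68.972 V; V_C = 220 × 706/2472 = 62.832 V.
P_out = V_A I_A + V_B I_B + V_C I_C = 45.032×3.07 + 68.972×3.62 + 62.832×4.53 = 138.25 + 249.68 + 284.63 = 672.56 W.
Ideal ⇒ P_in = P_out, so I_p = P_out/V_p = 672.56/220 = 3.06 A.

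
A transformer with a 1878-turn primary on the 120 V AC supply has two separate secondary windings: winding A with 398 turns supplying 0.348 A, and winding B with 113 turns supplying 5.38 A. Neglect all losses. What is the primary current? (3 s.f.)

V_A = 120 × 398/1878 = 25.431 V; V_B = 120 × 113/1878 = 7.2204 V.
P_out = V_A I_A + V_B I_B = 25.431×0.348 + 7.2204×5.38 = 8.8501 + 38.846 = 47.696 W.
Ideal ⇒ P_in = P_out, so I_p = P_out/V_p = 47.696/120 = 0.397 A.

I_p ≈ 0.397 A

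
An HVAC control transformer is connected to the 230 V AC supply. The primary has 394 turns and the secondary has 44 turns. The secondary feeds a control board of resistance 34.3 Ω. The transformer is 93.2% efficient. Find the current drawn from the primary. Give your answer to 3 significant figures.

V_s = 230 × 44/394 = 25.685 V.
I_s = V_s/R = 25.685/34.3 = 0.74884 A.
P_out = V_s I_s = 25.685 × 0.74884 = 19.234 W.
P_in = P_out/η = 19.234/0.932 = 20.638 W.
I_p = P_in/V_p = 20.638/230 = 0.0897 A.

I_p ≈ 0.0897 A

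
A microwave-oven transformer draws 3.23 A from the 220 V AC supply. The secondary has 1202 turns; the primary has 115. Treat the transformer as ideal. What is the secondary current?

I_s ≈ 0.309 A

I_s/I_p = N_p/N_s, so I_s = 3.23 × 115/1202 = 0.309 A.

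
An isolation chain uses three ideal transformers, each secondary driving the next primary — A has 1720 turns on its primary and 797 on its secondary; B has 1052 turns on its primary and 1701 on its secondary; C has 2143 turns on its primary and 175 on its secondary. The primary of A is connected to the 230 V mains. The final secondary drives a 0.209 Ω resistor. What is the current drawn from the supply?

Secondary of A: V = 230.00 × 797/1720 = 106.58 V.
Secondary of B: V = 106.58 × 1701/1052 = 172.32 V.
Secondary of C: V = 172.32 × 175/2143 = 14.072 V.
I_load = 14.072/0.209 = 67.331 A, so P_out = 14.072 × 67.331 = 947.50 W.
All ideal ⇒ P_in = P_out, so I_supply = 947.50/230 = 4.12 A.

I_supply ≈ 4.12 A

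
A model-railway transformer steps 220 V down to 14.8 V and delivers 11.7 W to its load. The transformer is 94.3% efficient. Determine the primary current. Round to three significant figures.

P_in = P_out/η = 11.7/0.943 = 12.407 W.
I_p = P_in/V_p = 12.407/220 = 0.0564 A.

I_p ≈ 0.0564 A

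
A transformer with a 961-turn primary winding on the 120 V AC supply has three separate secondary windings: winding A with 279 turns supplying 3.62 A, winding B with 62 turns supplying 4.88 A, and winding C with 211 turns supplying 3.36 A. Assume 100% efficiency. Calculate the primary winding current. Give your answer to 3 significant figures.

I_p ≈ 2.10 A

V_A = 120 × 279/961 = 34.839 V; V_B = 120 × 62/961 = 7.7419 V; V_C = 120 × 211/961 = 26.348 V.
P_out = V_A I_A + V_B I_B + V_C I_C = 34.839×3.62 + 7.7419×4.88 + 26.348×3.36 = 126.12 + 37.781 + 88.528 = 252.42 W.
Ideal ⇒ P_in = P_out, so I_p = P_out/V_p = 252.42/120 = 2.10 A.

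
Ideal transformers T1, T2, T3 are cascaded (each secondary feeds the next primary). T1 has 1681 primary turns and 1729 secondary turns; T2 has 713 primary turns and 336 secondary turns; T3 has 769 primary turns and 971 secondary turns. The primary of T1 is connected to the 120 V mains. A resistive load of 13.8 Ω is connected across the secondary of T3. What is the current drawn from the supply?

After T1: V = 120.00 × 1729/1681 = 123.43 V.
After T2: V = 123.43 × 336/713 = 58.165 V.
After T3: V = 58.165 × 971/769 = 73.443 V.
I_load = 73.443/13.8 = 5.3220 A, so P_out = 73.443 × 5.3220 = 390.86 W.
All ideal ⇒ P_in = P_out, so I_supply = 390.86/120 = 3.26 A.

I_supply ≈ 3.26 A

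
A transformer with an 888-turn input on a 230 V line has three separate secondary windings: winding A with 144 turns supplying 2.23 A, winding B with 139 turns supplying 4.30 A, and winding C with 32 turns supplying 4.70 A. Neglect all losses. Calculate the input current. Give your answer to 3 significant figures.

I_in ≈ 1.20 A

V_A = 230 × 144/888 = 37.297 V; V_B = 230 × 139/888 = 36.002 V; V_C = 230 × 32/888 = 8.2883 V.
P_out = V_A I_A + V_B I_B + V_C I_C = 37.297×2.23 + 36.002×4.30 + 8.2883×4.70 = 83.173 + 154.81 + 38.955 = 276.94 W.
Ideal ⇒ P_in = P_out, so I_in = P_out/V_in = 276.94/230 = 1.20 A.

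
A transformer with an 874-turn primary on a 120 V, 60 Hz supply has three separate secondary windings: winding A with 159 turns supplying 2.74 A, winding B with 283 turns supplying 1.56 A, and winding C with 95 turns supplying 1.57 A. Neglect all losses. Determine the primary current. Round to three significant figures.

I_p ≈ 1.17 A

V_A = 120 × 159/874 = 21.831 V; V_B = 120 × 283/874 = 38.856 V; V_C = 120 × 95/874 = 13.043 V.
P_out = V_A I_A + V_B I_B + V_C I_C = 21.831×2.74 + 38.856×1.56 + 13.043×1.57 = 59.816 + 60.615 + 20.478 = 140.91 W.
Ideal ⇒ P_in = P_out, so I_p = P_out/V_p = 140.91/120 = 1.17 A.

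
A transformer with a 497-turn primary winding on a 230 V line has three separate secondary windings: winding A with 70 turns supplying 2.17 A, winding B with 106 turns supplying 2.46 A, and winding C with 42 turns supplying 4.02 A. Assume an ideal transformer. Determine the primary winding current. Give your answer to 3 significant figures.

I_p ≈ 1.17 A

V_A = 230 × 70/497 = 32.394 V; V_B = 230 × 106/497 = 49.054 V; V_C = 230 × 42/497 = 19.437 V.
P_out = V_A I_A + V_B I_B + V_C I_C = 32.394×2.17 + 49.054×2.46 + 19.437×4.02 = 70.296 + 120.67 + 78.135 = 269.10 W.
Ideal ⇒ P_in = P_out, so I_p = P_out/V_p = 269.10/230 = 1.17 A.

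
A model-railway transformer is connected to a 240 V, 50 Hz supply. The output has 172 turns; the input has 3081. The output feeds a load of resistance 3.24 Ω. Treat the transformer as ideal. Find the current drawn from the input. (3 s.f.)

V_out = V_in × N_out/N_in = 240 × 172/3081 = 13.398 V.
I_out = V_out/R = 13.398/3.24 = 4.1353 A.
For an ideal transformer I_in N_in = I_out N_out, so I_in = 4.1353 × 172/3081 = 0.231 A.

I_in ≈ 0.231 A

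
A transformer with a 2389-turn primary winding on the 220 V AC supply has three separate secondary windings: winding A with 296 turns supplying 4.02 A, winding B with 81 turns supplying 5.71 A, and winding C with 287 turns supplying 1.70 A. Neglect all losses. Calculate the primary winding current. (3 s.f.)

V_A = 220 × 296/2389 = 27.258 V; V_B = 220 × 81/2389 = 7.4592 V; V_C = 220 × 287/2389 = 26.429 V.
P_out = V_A I_A + V_B I_B + V_C I_C = 27.258×4.02 + 7.4592×5.71 + 26.429×1.70 = 109.58 + 42.592 + 44.930 = 197.10 W.
Ideal ⇒ P_in = P_out, so I_p = P_out/V_p = 197.10/220 = 0.896 A.

I_p ≈ 0.896 A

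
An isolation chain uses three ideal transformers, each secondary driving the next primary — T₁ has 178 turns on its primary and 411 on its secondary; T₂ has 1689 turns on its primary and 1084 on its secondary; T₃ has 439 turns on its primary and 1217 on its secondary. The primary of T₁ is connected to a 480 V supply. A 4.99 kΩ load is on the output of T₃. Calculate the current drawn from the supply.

I_supply ≈ 1.62 A

After T₁: V = 480.00 × 411/178 = 1108.3 V.
After T₂: V = 1108.3 × 1084/1689 = 711.32 V.
After T₃: V = 711.32 × 1217/439 = 1971.9 V.
I_load = 1971.9/4990 = 0.39517 A, so P_out = 1971.9 × 0.39517 = 779.25 W.
All ideal ⇒ P_in = P_out, so I_supply = 779.25/480 = 1.62 A.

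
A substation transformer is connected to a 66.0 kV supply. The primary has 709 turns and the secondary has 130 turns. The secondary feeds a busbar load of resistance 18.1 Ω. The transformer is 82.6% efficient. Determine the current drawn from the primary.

V_s = 66000 × 130/709 = 12102 V.
I_s = V_s/R = 12102/18.1 = 668.59 A.
P_out = V_s I_s = 12102 × 668.59 = 8.0910×10^6 W.
P_in = P_out/η = 8.0910×10^6/0.826 = 9.7954×10^6 W.
I_p = P_in/V_p = 9.7954×10^6/66000 = 148 A.

I_p ≈ 148 A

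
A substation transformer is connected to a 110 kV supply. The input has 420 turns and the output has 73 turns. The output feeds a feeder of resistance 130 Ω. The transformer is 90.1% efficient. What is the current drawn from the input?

I_in ≈ 28.4 A

V_out = 110000 × 73/420 = 19119 V.
I_out = V_out/R = 19119/130 = 147.07 A.
P_out = V_out I_out = 19119 × 147.07 = 2.8118×10^6 W.
P_in = P_out/η = 2.8118×10^6/0.901 = 3.1208×10^6 W.
I_in = P_in/V_in = 3.1208×10^6/110000 = 28.4 A.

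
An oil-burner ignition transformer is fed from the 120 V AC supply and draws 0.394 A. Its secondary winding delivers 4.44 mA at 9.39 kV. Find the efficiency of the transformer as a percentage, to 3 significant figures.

η ≈ 88.2%

P_in = 120 × 0.394 = 47.2800 W.
P_out = 9390 × 0.00444 = 41.6916 W.
η = P_out/P_in = 41.6916/47.2800 = 0.882.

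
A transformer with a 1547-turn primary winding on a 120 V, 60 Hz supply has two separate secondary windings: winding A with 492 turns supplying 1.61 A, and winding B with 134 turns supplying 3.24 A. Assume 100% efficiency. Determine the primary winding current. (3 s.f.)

V_A = 120 × 492/1547 = 38.164 V; V_B = 120 × 134/1547 = 10.394 V.
P_out = V_A I_A + V_B I_B = 38.164×1.61 + 10.394×3.24 = 61.444 + 33.678 = 95.122 W.
Ideal ⇒ P_in = P_out, so I_p = P_out/V_p = 95.122/120 = 0.793 A.

I_p ≈ 0.793 A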